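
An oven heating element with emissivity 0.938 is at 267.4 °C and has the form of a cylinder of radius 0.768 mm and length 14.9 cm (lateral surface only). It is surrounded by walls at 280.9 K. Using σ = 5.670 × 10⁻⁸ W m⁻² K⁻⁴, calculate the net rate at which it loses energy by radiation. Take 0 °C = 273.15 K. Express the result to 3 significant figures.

T = 267.4 °C + 273.15 = 540.55 K.
Lateral area A = 2πrL = 2π×7.68×10⁻⁴×0.149 = 7.18997×10⁻⁴ m².
Net radiated power P_net = εσA(T⁴ − T₀⁴) = 0.938×5.670×10⁻⁸×7.18997×10⁻⁴×(540.55⁴ − 280.9⁴).
T⁴ − T₀⁴ = 8.53775×10¹⁰ − 6.22597×10⁹ = 7.91515×10¹⁰ K⁴, so P_net = 3.03 W.

Net loss ≈ 3.03 W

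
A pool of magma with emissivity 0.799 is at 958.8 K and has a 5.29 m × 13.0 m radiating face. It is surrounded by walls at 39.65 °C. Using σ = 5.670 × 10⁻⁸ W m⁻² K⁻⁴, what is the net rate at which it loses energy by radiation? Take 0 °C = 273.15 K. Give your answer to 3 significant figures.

Surroundings: T = 39.65 °C + 273.15 = 312.80 K.
Area A = 5.29 × 13.0 = 68.77 m².
Net radiated power P_net = εσA(T⁴ − T₀⁴) = 0.799×5.670×10⁻⁸×68.77×(958.8⁴ − 312.80⁴).
T⁴ − T₀⁴ = 8.45108×10¹¹ − 9.57342×10⁹ = 8.35535×10¹¹ K⁴, so P_net = 2.60×10⁶ W.

Net loss ≈ 2.60×10⁶ W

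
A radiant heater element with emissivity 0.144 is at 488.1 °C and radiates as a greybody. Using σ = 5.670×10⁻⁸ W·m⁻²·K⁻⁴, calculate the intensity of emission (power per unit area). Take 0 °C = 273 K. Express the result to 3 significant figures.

T = 488.1 °C + 273 = 761.1 K.
Stefan–Boltzmann: I = εσT⁴ = 0.144 × 5.670×10⁻⁸ × (761.1)⁴ = 2.74×10³ W/m².

I ≈ 2.74×10³ W/m²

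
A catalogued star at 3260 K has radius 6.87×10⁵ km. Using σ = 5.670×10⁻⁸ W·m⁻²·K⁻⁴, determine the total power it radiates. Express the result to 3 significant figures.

P ≈ 3.80×10²⁵ W

Surface area A = 4πR² = 4π(6.87×10⁸ m)² = 5.93094×10¹⁸ m².
P = σAT⁴ = 5.670×10⁻⁸ × 5.93094×10¹⁸ × (3260)⁴ = 3.80×10²⁵ W.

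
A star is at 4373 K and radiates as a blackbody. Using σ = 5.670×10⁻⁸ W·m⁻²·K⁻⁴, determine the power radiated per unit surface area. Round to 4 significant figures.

I ≈ 2.073×10⁷ W/m²

Stefan–Boltzmann: I = σT⁴ = 5.670×10⁻⁸ × (4373)⁴ = 2.073×10⁷ W/m².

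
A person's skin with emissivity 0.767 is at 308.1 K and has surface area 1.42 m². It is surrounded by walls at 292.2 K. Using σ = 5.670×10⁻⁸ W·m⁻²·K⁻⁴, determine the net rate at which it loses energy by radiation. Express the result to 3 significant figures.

Net loss ≈ 106 W

Area A = 1.42 m².
Net radiated power P_net = εσA(T⁴ − T₀⁴) = 0.767×5.670×10⁻⁸×1.42×(308.1⁴ − 292.2⁴).
T⁴ − T₀⁴ = 9.01087×10⁹ − 7.28989×10⁹ = 1.72098×10⁹ K⁴, so P_net = 106 W.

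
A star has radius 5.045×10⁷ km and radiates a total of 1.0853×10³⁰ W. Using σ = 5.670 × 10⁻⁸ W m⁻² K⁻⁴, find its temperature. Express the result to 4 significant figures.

Surface area A = 4πR² = 4π(5.045×10¹⁰ m)² = 3.19840×10²² m².
P = σAT⁴ ⇒ T = (P/(σA))^(1/4) = (1.0853×10³⁰/(5.670×10⁻⁸×3.19840×10²²))^(1/4) = 4946 K.

T ≈ 4946 K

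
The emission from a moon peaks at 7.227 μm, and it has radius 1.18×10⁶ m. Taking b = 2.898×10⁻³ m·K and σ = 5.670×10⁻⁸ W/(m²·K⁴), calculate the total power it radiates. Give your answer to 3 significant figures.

P ≈ 2.57×10¹⁶ W

Wien's law: T = b/λ_max = 2.898×10⁻³/7.227×10⁻⁶ = 400.996 K.
Surface area A = 4πR² = 4π(1.18×10⁶ m)² = 1.74974×10¹³ m².
Then P = σAT⁴ = 5.670×10⁻⁸×1.74974×10¹³×(400.996)⁴ = 2.57×10¹⁶ W.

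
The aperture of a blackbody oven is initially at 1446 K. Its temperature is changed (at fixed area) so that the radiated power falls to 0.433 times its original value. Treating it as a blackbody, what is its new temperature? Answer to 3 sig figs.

T₂ ≈ 1.17×10³ K

P ∝ T⁴, so T₂/T₁ = (P₂/P₁)^(1/4) = (0.433)^(1/4) = 0.811189.
T₂ = 1446 × 0.811189 = 1.17×10³ K.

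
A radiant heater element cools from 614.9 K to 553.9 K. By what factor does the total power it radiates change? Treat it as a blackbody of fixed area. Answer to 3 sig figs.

P₂/P₁ ≈ 0.658

P ∝ T⁴, so P₂/P₁ = (T₂/T₁)⁴ = (553.9/614.9)⁴ = (0.900797)⁴ = 0.658.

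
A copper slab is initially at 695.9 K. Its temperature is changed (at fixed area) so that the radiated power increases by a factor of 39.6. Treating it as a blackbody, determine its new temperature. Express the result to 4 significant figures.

P ∝ T⁴, so T₂/T₁ = (P₂/P₁)^(1/4) = (39.6)^(1/4) = 2.50856.
T₂ = 695.9 × 2.50856 = 1746 K.

T₂ ≈ 1746 K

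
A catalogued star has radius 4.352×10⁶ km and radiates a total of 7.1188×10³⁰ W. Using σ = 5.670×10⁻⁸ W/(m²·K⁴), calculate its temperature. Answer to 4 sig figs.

T ≈ 2.695×10⁴ K

Surface area A = 4πR² = 4π(4.352×10⁹ m)² = 2.38006×10²⁰ m².
P = σAT⁴ ⇒ T = (P/(σA))^(1/4) = (7.1188×10³⁰/(5.670×10⁻⁸×2.38006×10²⁰))^(1/4) = 2.695×10⁴ K.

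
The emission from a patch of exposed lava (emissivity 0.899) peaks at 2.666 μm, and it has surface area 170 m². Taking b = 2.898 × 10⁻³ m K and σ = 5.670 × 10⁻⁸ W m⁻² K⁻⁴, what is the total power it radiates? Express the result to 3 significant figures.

Wien's law: T = b/λ_max = 2.898×10⁻³/2.666×10⁻⁶ = 1087.02 K.
Area A = 170 m².
Then P = εσAT⁴ = 0.899×5.670×10⁻⁸×170×(1087.02)⁴ = 1.21×10⁷ W.

P ≈ 1.21×10⁷ W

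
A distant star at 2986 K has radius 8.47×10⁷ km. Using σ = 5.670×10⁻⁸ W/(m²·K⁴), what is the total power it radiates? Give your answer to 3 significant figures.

P ≈ 4.06×10²⁹ W

Surface area A = 4πR² = 4π(8.47×10¹⁰ m)² = 9.01523×10²² m².
P = σAT⁴ = 5.670×10⁻⁸ × 9.01523×10²² × (2986)⁴ = 4.06×10²⁹ W.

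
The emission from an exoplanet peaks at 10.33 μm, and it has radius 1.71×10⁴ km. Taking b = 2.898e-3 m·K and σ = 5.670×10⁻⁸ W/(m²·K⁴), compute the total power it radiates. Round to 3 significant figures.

P ≈ 1.29×10¹⁸ W

Wien's law: T = b/λ_max = 2.898×10⁻³/1.033×10⁻⁵ = 280.542 K.
Surface area A = 4πR² = 4π(1.71×10⁷ m)² = 3.67453×10¹⁵ m².
Then P = σAT⁴ = 5.670×10⁻⁸×3.67453×10¹⁵×(280.542)⁴ = 1.29×10¹⁸ W.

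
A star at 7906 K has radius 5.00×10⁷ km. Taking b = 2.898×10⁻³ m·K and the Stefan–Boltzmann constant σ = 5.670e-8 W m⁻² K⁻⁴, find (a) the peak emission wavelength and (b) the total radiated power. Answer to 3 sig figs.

(a) λ_max = b/T = 2.898×10⁻³/7906 = 3.666×10⁻⁷ m = 0.367 μm.
Surface area A = 4πR² = 4π(5.00×10¹⁰ m)² = 3.14159×10²² m².
(b) P = σAT⁴ = 5.670×10⁻⁸×3.14159×10²²×(7906)⁴ = 6.96×10³⁰ W.

λ_max ≈ 0.367 μm; P ≈ 6.96×10³⁰ W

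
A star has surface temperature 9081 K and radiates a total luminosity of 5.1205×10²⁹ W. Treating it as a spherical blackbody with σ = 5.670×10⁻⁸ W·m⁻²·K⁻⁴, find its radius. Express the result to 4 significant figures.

R ≈ 1.028×10¹⁰ m

L = 4πR²σT⁴ ⇒ R = √(L/(4πσT⁴)).
σT⁴ = 3.85583×10⁸ W/m², so R = √(5.1205×10²⁹/(4π×3.85583×10⁸)) = 1.028×10¹⁰ m.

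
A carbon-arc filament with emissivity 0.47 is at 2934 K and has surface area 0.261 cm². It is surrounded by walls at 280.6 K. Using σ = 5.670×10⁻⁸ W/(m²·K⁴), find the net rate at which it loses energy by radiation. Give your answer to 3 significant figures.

Net loss ≈ 51.5 W

Area A = 0.261 cm² = 2.61×10⁻⁵ m².
Net radiated power P_net = εσA(T⁴ − T₀⁴) = 0.47×5.670×10⁻⁸×2.61×10⁻⁵×(2934⁴ − 280.6⁴).
T⁴ − T₀⁴ = 7.41038×10¹³ − 6.19941×10⁹ = 7.40976×10¹³ K⁴, so P_net = 51.5 W.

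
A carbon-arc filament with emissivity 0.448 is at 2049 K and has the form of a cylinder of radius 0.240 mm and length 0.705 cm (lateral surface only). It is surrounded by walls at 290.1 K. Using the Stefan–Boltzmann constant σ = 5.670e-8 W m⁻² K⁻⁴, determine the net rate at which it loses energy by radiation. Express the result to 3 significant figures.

Lateral area A = 2πrL = 2π×2.40×10⁻⁴×7.05×10⁻³ = 1.06311×10⁻⁵ m².
Net radiated power P_net = εσA(T⁴ − T₀⁴) = 0.448×5.670×10⁻⁸×1.06311×10⁻⁵×(2049⁴ − 290.1⁴).
T⁴ − T₀⁴ = 1.76266×10¹³ − 7.08257×10⁹ = 1.76195×10¹³ K⁴, so P_net = 4.76 W.

Net loss ≈ 4.76 W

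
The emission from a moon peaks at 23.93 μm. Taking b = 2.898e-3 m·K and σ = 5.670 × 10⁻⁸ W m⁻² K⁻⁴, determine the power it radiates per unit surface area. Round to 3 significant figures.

I ≈ 12.2 W/m²

Wien's law: T = b/λ_max = 2.898×10⁻³/2.393×10⁻⁵ = 121.103 K.
Then I = σT⁴ = 5.670×10⁻⁸×(121.103)⁴ = 12.2 W/m².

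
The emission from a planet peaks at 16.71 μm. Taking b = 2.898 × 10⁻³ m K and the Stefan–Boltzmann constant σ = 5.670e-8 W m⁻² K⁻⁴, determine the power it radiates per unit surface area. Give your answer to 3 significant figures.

I ≈ 51.3 W/m²

Wien's law: T = b/λ_max = 2.898×10⁻³/1.671×10⁻⁵ = 173.429 K.
Then I = σT⁴ = 5.670×10⁻⁸×(173.429)⁴ = 51.3 W/m².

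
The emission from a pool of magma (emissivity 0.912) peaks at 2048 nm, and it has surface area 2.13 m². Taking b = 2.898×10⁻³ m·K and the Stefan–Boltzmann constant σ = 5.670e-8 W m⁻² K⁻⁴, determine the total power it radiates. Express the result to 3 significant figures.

Wien's law: T = b/λ_max = 2.898×10⁻³/2.048×10⁻⁶ = 1415.04 K.
Area A = 2.13 m².
Then P = εσAT⁴ = 0.912×5.670×10⁻⁸×2.13×(1415.04)⁴ = 4.42×10⁵ W.

P ≈ 4.42×10⁵ W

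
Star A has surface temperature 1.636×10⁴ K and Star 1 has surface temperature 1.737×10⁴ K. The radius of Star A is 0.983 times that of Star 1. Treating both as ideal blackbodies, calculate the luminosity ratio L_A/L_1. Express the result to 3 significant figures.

L_A/L_1 ≈ 0.760

L ∝ R²T⁴, so L_A/L_1 = (R_A/R_1)²(T_A/T_1)⁴ = (0.983)² × (1.636×10⁴/1.737×10⁴)⁴ = 0.966289 × 0.786926 = 0.760.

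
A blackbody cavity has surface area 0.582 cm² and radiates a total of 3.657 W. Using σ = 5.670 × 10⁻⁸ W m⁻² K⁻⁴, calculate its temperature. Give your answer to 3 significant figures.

T ≈ 1.03×10³ K

Area A = 0.582 cm² = 5.82×10⁻⁵ m².
P = σAT⁴ ⇒ T = (P/(σA))^(1/4) = (3.657/(5.670×10⁻⁸×5.82×10⁻⁵))^(1/4) = 1.03×10³ K.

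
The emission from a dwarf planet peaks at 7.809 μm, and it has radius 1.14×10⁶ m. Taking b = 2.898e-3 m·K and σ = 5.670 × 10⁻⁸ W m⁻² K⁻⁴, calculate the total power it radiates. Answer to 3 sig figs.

P ≈ 1.76×10¹⁶ W

Wien's law: T = b/λ_max = 2.898×10⁻³/7.809×10⁻⁶ = 371.110 K.
Surface area A = 4πR² = 4π(1.14×10⁶ m)² = 1.63313×10¹³ m².
Then P = σAT⁴ = 5.670×10⁻⁸×1.63313×10¹³×(371.110)⁴ = 1.76×10¹⁶ W.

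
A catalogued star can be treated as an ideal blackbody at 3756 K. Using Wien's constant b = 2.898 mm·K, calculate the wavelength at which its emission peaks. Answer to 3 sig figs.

λ_max ≈ 0.772 μm

Wien's displacement law: λ_max = b/T = (2.898×10⁻³ m·K)/(3756 K) = 7.716×10⁻⁷ m.
That is 0.772 μm, in the infrared range.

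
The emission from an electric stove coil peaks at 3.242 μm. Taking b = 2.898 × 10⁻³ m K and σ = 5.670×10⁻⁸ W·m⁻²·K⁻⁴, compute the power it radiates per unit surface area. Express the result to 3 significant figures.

Wien's law: T = b/λ_max = 2.898×10⁻³/3.242×10⁻⁶ = 893.893 K.
Then I = σT⁴ = 5.670×10⁻⁸×(893.893)⁴ = 3.62×10⁴ W/m².

I ≈ 3.62×10⁴ W/m²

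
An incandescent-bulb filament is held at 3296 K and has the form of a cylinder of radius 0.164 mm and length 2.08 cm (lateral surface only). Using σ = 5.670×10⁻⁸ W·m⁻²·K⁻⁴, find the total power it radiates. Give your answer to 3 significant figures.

P ≈ 143 W

Lateral area A = 2πrL = 2π×1.64×10⁻⁴×0.0208 = 2.14332×10⁻⁵ m².
P = σAT⁴ = 5.670×10⁻⁸ × 2.14332×10⁻⁵ × (3296)⁴ = 143 W.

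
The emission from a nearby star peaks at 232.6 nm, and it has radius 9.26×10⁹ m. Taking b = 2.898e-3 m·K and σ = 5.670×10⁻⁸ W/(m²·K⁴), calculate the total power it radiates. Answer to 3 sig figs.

P ≈ 1.47×10³⁰ W

Wien's law: T = b/λ_max = 2.898×10⁻³/2.326×10⁻⁷ = 12459.2 K.
Surface area A = 4πR² = 4π(9.26×10⁹ m)² = 1.07754×10²¹ m².
Then P = σAT⁴ = 5.670×10⁻⁸×1.07754×10²¹×(12459.2)⁴ = 1.47×10³⁰ W.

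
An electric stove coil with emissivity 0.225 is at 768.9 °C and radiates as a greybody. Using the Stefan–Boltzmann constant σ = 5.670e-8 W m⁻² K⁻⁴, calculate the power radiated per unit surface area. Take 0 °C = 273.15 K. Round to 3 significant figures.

I ≈ 1.50×10⁴ W/m²

T = 768.9 °C + 273.15 = 1042.05 K.
Stefan–Boltzmann: I = εσT⁴ = 0.225 × 5.670×10⁻⁸ × (1042.05)⁴ = 1.50×10⁴ W/m².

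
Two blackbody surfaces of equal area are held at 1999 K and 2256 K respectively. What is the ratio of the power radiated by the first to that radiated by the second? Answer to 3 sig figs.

P₁/P₂ ≈ 0.616

With equal areas, P₁/P₂ = (T₁/T₂)⁴ = (1999/2256)⁴ = 0.616.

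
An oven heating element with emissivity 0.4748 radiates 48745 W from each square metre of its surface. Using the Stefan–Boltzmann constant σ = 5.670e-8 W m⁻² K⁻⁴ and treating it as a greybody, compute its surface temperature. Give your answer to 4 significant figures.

I = εσT⁴, so T = (I/εσ)^(1/4) = (48745/(0.4748×5.670×10⁻⁸))^(1/4) = 1160 K.

T ≈ 1160 K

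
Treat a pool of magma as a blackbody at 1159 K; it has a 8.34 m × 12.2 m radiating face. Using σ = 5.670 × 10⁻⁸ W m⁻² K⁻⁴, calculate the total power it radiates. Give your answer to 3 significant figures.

P ≈ 1.04×10⁷ W

Area A = 8.34 × 12.2 = 101.748 m².
P = σAT⁴ = 5.670×10⁻⁸ × 101.748 × (1159)⁴ = 1.04×10⁷ W.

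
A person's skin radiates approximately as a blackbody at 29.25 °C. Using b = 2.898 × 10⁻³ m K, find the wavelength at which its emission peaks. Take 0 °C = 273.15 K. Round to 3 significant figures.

λ_max ≈ 9.58 μm

T = 29.25 °C + 273.15 = 302.40 K.
Wien's displacement law: λ_max = b/T = (2.898×10⁻³ m·K)/(302.40 K) = 9.583×10⁻⁶ m.
That is 9.58 μm, in the infrared range.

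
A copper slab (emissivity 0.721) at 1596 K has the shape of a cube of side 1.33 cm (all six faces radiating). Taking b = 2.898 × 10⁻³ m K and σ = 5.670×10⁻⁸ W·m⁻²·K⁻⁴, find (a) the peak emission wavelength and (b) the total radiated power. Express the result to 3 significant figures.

(a) λ_max = b/T = 2.898×10⁻³/1596 = 1.816×10⁻⁶ m = 1.82×10³ nm.
Area A = 6s² = 6×(0.0133 m)² = 1.06134×10⁻³ m².
(b) P = εσAT⁴ = 0.721×5.670×10⁻⁸×1.06134×10⁻³×(1596)⁴ = 282 W.

λ_max ≈ 1.82×10³ nm; P ≈ 282 W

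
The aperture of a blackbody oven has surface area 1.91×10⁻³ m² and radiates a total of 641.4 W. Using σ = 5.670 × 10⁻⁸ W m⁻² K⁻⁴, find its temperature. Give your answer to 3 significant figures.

T ≈ 1.56×10³ K

Area A = 1.91×10⁻³ m².
P = σAT⁴ ⇒ T = (P/(σA))^(1/4) = (641.4/(5.670×10⁻⁸×1.91×10⁻³))^(1/4) = 1.56×10³ K.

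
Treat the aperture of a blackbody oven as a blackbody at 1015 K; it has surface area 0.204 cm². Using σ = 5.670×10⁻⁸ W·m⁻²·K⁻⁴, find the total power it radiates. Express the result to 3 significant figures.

Area A = 0.204 cm² = 2.04×10⁻⁵ m².
P = σAT⁴ = 5.670×10⁻⁸ × 2.04×10⁻⁵ × (1015)⁴ = 1.23 W.

P ≈ 1.23 W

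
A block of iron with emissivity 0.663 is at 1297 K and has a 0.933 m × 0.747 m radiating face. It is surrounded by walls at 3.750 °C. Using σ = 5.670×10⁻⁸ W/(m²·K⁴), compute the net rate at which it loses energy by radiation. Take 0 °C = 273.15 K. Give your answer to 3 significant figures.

Net loss ≈ 7.40×10⁴ W

Surroundings: T = 3.750 °C + 273.15 = 276.900 K.
Area A = 0.933 × 0.747 = 0.696951 m².
Net radiated power P_net = εσA(T⁴ − T₀⁴) = 0.663×5.670×10⁻⁸×0.696951×(1297⁴ − 276.900⁴).
T⁴ − T₀⁴ = 2.82983×10¹² − 5.87884×10⁹ = 2.82395×10¹² K⁴, so P_net = 7.40×10⁴ W.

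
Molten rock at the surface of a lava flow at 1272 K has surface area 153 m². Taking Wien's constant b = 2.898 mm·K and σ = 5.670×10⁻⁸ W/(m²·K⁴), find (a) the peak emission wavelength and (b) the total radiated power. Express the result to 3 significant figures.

(a) λ_max = b/T = 2.898×10⁻³/1272 = 2.278×10⁻⁶ m = 2.28 μm.
Area A = 153 m².
(b) P = σAT⁴ = 5.670×10⁻⁸×153×(1272)⁴ = 2.27×10⁷ W.

λ_max ≈ 2.28 μm; P ≈ 2.27×10⁷ W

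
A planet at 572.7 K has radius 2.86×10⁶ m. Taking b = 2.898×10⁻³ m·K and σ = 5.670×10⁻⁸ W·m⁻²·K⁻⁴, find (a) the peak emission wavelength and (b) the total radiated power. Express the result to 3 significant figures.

(a) λ_max = b/T = 2.898×10⁻³/572.7 = 5.060×10⁻⁶ m = 5.06 μm.
Surface area A = 4πR² = 4π(2.86×10⁶ m)² = 1.02788×10¹⁴ m².
(b) P = σAT⁴ = 5.670×10⁻⁸×1.02788×10¹⁴×(572.7)⁴ = 6.27×10¹⁷ W.

λ_max ≈ 5.06 μm; P ≈ 6.27×10¹⁷ W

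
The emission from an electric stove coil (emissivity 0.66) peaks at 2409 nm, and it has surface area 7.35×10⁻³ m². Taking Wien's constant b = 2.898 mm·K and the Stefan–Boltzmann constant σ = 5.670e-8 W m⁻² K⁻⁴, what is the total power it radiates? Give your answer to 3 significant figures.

Wien's law: T = b/λ_max = 2.898×10⁻³/2.409×10⁻⁶ = 1202.99 K.
Area A = 7.35×10⁻³ m².
Then P = εσAT⁴ = 0.66×5.670×10⁻⁸×7.35×10⁻³×(1202.99)⁴ = 576 W.

P ≈ 576 W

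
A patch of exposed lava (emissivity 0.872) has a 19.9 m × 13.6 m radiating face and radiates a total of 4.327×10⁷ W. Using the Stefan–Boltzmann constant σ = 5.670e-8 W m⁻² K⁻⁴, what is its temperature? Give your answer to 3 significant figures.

T ≈ 1.34×10³ K

Area A = 19.9 × 13.6 = 270.64 m².
P = εσAT⁴ ⇒ T = (P/(εσA))^(1/4) = (4.327×10⁷/(0.872×5.670×10⁻⁸×270.64))^(1/4) = 1.34×10³ K.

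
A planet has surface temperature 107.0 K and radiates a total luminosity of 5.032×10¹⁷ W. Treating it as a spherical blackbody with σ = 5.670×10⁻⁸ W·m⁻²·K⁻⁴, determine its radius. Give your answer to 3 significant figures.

R ≈ 7.34×10⁷ m

L = 4πR²σT⁴ ⇒ R = √(L/(4πσT⁴)).
σT⁴ = 7.43221 W/m², so R = √(5.032×10¹⁷/(4π×7.43221)) = 7.34×10⁷ m.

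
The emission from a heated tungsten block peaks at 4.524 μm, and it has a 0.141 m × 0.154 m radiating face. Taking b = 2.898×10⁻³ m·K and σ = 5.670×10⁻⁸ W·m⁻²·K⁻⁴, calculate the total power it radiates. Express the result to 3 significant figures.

Wien's law: T = b/λ_max = 2.898×10⁻³/4.524×10⁻⁶ = 640.584 K.
Area A = 0.141 × 0.154 = 0.021714 m².
Then P = σAT⁴ = 5.670×10⁻⁸×0.021714×(640.584)⁴ = 207 W.

P ≈ 207 W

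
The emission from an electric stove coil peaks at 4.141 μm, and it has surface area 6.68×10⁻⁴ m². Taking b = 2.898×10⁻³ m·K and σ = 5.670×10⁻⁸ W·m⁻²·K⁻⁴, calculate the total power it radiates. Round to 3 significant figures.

P ≈ 9.09 W

Wien's law: T = b/λ_max = 2.898×10⁻³/4.141×10⁻⁶ = 699.831 K.
Area A = 6.68×10⁻⁴ m².
Then P = σAT⁴ = 5.670×10⁻⁸×6.68×10⁻⁴×(699.831)⁴ = 9.09 W.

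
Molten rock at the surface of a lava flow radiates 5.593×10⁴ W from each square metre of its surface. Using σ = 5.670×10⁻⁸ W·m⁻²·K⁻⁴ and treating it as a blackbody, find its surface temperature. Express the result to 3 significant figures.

T ≈ 997 K

I = σT⁴, so T = (I/σ)^(1/4) = (5.593×10⁴/(5.670×10⁻⁸))^(1/4) = 997 K.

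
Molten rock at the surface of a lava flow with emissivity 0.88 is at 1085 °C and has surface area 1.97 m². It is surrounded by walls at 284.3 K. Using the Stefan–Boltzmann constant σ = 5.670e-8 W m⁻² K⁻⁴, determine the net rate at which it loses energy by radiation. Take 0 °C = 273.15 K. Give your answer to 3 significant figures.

T = 1085 °C + 273.15 = 1358.15 K.
Area A = 1.97 m².
Net radiated power P_net = εσA(T⁴ − T₀⁴) = 0.88×5.670×10⁻⁸×1.97×(1358.15⁴ − 284.3⁴).
T⁴ − T₀⁴ = 3.40244×10¹² − 6.53292×10⁹ = 3.39591×10¹² K⁴, so P_net = 3.34×10⁵ W.

Net loss ≈ 3.34×10⁵ W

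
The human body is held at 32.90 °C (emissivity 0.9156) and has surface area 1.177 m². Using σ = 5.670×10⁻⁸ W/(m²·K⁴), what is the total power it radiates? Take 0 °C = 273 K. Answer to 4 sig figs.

P ≈ 535.0 W

T = 32.90 °C + 273 = 305.90 K.
Area A = 1.177 m².
P = εσAT⁴ = 0.9156 × 5.670×10⁻⁸ × 1.177 × (305.90)⁴ = 535.0 W.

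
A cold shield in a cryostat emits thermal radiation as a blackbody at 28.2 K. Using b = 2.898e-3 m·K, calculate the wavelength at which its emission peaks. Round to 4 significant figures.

λ_max ≈ 102.8 μm

Wien's displacement law: λ_max = b/T = (2.898×10⁻³ m·K)/(28.2 K) = 1.0277×10⁻⁴ m.
That is 102.8 μm, in the infrared range.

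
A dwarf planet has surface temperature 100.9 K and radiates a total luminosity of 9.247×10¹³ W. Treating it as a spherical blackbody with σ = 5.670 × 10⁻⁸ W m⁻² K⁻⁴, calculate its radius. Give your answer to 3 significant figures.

R ≈ 1.12×10⁶ m

L = 4πR²σT⁴ ⇒ R = √(L/(4πσT⁴)).
σT⁴ = 5.87689 W/m², so R = √(9.247×10¹³/(4π×5.87689)) = 1.12×10⁶ m.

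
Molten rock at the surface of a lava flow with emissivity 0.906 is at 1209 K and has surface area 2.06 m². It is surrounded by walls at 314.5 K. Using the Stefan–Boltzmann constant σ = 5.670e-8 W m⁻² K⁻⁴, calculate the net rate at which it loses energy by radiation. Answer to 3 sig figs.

Area A = 2.06 m².
Net radiated power P_net = εσA(T⁴ − T₀⁴) = 0.906×5.670×10⁻⁸×2.06×(1209⁴ − 314.5⁴).
T⁴ − T₀⁴ = 2.13651×10¹² − 9.78324×10⁹ = 2.12673×10¹² K⁴, so P_net = 2.25×10⁵ W.

Net loss ≈ 2.25×10⁵ W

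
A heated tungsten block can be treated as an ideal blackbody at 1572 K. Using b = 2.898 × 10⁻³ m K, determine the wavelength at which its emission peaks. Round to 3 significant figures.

Wien's displacement law: λ_max = b/T = (2.898×10⁻³ m·K)/(1572 K) = 1.844×10⁻⁶ m.
That is 1.84 μm, in the infrared range.

λ_max ≈ 1.84 μm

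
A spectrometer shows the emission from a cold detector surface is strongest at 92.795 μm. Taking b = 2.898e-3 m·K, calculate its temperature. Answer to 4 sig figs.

Wien's law gives T = b/λ_max = (2.898×10⁻³ m·K)/(9.2795×10⁻⁵ m) = 31.23 K.

T ≈ 31.23 K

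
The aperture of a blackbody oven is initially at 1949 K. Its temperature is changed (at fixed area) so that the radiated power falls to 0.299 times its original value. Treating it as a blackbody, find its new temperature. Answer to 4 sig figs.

T₂ ≈ 1441 K

P ∝ T⁴, so T₂/T₁ = (P₂/P₁)^(1/4) = (0.299)^(1/4) = 0.739465.
T₂ = 1949 × 0.739465 = 1441 K.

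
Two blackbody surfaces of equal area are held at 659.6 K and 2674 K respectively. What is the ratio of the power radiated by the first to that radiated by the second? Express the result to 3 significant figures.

P₁/P₂ ≈ 3.70×10⁻³

With equal areas, P₁/P₂ = (T₁/T₂)⁴ = (659.6/2674)⁴ = 3.70×10⁻³.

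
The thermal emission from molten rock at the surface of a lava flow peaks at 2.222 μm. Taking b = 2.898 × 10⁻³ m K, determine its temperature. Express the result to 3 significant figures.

Wien's law gives T = b/λ_max = (2.898×10⁻³ m·K)/(2.222×10⁻⁶ m) = 1.30×10³ K.

T ≈ 1.30×10³ K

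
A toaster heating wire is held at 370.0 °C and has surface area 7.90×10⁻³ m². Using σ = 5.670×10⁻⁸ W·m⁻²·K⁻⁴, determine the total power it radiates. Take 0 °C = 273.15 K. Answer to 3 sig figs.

P ≈ 76.6 W

T = 370.0 °C + 273.15 = 643.15 K.
Area A = 7.90×10⁻³ m².
P = σAT⁴ = 5.670×10⁻⁸ × 7.90×10⁻³ × (643.15)⁴ = 76.6 W.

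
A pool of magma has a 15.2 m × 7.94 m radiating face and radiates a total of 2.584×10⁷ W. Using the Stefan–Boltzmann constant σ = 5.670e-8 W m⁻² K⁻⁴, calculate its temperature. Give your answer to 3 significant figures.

Area A = 15.2 × 7.94 = 120.688 m².
P = σAT⁴ ⇒ T = (P/(σA))^(1/4) = (2.584×10⁷/(5.670×10⁻⁸×120.688))^(1/4) = 1.39×10³ K.

T ≈ 1.39×10³ K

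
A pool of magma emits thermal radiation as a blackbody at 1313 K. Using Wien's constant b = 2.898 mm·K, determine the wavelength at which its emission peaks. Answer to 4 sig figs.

λ_max ≈ 2207 nm

Wien's displacement law: λ_max = b/T = (2.898×10⁻³ m·K)/(1313 K) = 2.2072×10⁻⁶ m.
That is 2207 nm, in the infrared range.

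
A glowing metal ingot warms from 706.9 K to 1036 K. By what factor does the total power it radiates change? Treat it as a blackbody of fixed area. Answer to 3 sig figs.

P ∝ T⁴, so P₂/P₁ = (T₂/T₁)⁴ = (1036/706.9)⁴ = (1.46555)⁴ = 4.61.

P₂/P₁ ≈ 4.61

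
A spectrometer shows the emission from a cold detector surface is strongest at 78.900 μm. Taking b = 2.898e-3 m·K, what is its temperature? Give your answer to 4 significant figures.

Wien's law gives T = b/λ_max = (2.898×10⁻³ m·K)/(7.8900×10⁻⁵ m) = 36.73 K.

T ≈ 36.73 K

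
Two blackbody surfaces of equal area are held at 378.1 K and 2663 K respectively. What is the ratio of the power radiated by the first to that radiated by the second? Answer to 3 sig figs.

P₁/P₂ ≈ 4.06×10⁻⁴

With equal areas, P₁/P₂ = (T₁/T₂)⁴ = (378.1/2663)⁴ = 4.06×10⁻⁴.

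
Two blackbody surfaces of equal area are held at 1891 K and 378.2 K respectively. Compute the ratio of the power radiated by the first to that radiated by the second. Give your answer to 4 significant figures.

P₁/P₂ ≈ 625.0

With equal areas, P₁/P₂ = (T₁/T₂)⁴ = (1891/378.2)⁴ = 625.0.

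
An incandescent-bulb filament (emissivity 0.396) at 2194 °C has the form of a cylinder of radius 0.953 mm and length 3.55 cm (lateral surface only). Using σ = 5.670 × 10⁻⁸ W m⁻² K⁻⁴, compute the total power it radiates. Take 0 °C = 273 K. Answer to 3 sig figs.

P ≈ 177 W

T = 2194 °C + 273 = 2467 K.
Lateral area A = 2πrL = 2π×9.53×10⁻⁴×0.0355 = 2.12570×10⁻⁴ m².
P = εσAT⁴ = 0.396 × 5.670×10⁻⁸ × 2.12570×10⁻⁴ × (2467)⁴ = 177 W.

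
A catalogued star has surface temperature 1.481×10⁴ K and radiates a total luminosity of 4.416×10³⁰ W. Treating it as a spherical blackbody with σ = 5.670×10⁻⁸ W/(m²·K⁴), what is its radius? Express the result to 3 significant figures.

R ≈ 1.14×10¹⁰ m

L = 4πR²σT⁴ ⇒ R = √(L/(4πσT⁴)).
σT⁴ = 2.72774×10⁹ W/m², so R = √(4.416×10³⁰/(4π×2.72774×10⁹)) = 1.14×10¹⁰ m.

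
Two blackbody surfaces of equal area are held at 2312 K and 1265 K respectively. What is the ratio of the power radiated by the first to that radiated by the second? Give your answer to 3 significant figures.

With equal areas, P₁/P₂ = (T₁/T₂)⁴ = (2312/1265)⁴ = 11.2.

P₁/P₂ ≈ 11.2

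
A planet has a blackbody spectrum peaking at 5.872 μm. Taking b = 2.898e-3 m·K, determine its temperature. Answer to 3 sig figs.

Wien's law gives T = b/λ_max = (2.898×10⁻³ m·K)/(5.872×10⁻⁶ m) = 494 K.

T ≈ 494 K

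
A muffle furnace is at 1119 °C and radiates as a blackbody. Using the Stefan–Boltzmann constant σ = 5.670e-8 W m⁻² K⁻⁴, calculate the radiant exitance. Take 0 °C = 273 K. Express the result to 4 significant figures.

I ≈ 2.129×10⁵ W/m²

T = 1119 °C + 273 = 1392 K.
Stefan–Boltzmann: I = σT⁴ = 5.670×10⁻⁸ × (1392)⁴ = 2.129×10⁵ W/m².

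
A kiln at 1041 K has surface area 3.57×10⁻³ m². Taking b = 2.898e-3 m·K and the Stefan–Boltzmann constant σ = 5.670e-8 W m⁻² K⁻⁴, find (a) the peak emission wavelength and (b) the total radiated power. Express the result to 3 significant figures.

λ_max ≈ 2.78×10³ nm; P ≈ 238 W

(a) λ_max = b/T = 2.898×10⁻³/1041 = 2.784×10⁻⁶ m = 2.78×10³ nm.
Area A = 3.57×10⁻³ m².
(b) P = σAT⁴ = 5.670×10⁻⁸×3.57×10⁻³×(1041)⁴ = 238 W.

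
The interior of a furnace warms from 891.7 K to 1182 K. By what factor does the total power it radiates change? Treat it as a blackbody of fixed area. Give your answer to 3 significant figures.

P₂/P₁ ≈ 3.09

P ∝ T⁴, so P₂/P₁ = (T₂/T₁)⁴ = (1182/891.7)⁴ = (1.32556)⁴ = 3.09.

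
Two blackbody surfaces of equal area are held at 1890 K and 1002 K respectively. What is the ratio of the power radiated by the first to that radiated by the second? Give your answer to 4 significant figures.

P₁/P₂ ≈ 12.66

With equal areas, P₁/P₂ = (T₁/T₂)⁴ = (1890/1002)⁴ = 12.66.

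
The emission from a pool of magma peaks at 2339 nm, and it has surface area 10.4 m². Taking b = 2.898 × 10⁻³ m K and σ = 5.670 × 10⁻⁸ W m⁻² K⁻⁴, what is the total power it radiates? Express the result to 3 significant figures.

P ≈ 1.39×10⁶ W

Wien's law: T = b/λ_max = 2.898×10⁻³/2.339×10⁻⁶ = 1238.99 K.
Area A = 10.4 m².
Then P = σAT⁴ = 5.670×10⁻⁸×10.4×(1238.99)⁴ = 1.39×10⁶ W.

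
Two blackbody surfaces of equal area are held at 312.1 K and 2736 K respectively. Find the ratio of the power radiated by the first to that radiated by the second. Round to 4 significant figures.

P₁/P₂ ≈ 1.693×10⁻⁴

With equal areas, P₁/P₂ = (T₁/T₂)⁴ = (312.1/2736)⁴ = 1.693×10⁻⁴.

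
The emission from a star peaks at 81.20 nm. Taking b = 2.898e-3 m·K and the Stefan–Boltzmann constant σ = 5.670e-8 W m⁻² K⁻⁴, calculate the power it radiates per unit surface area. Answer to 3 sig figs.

I ≈ 9.20×10¹⁰ W/m²

Wien's law: T = b/λ_max = 2.898×10⁻³/8.120×10⁻⁸ = 35689.7 K.
Then I = σT⁴ = 5.670×10⁻⁸×(35689.7)⁴ = 9.20×10¹⁰ W/m².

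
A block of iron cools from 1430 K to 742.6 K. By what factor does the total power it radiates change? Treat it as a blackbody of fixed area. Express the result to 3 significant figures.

P ∝ T⁴, so P₂/P₁ = (T₂/T₁)⁴ = (742.6/1430)⁴ = (0.519301)⁴ = 0.0727.

P₂/P₁ ≈ 0.0727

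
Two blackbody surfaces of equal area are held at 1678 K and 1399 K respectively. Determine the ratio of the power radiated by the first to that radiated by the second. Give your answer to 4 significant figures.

With equal areas, P₁/P₂ = (T₁/T₂)⁴ = (1678/1399)⁴ = 2.070.

P₁/P₂ ≈ 2.070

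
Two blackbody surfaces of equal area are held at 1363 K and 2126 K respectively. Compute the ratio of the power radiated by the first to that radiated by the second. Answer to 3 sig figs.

With equal areas, P₁/P₂ = (T₁/T₂)⁴ = (1363/2126)⁴ = 0.169.

P₁/P₂ ≈ 0.169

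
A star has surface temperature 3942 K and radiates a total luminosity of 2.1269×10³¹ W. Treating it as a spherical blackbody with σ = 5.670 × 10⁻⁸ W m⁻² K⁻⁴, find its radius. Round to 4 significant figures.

L = 4πR²σT⁴ ⇒ R = √(L/(4πσT⁴)).
σT⁴ = 1.36915×10⁷ W/m², so R = √(2.1269×10³¹/(4π×1.36915×10⁷)) = 3.516×10¹¹ m.

R ≈ 3.516×10¹¹ m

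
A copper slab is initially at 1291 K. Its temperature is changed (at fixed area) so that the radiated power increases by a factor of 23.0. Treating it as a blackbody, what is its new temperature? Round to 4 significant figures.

P ∝ T⁴, so T₂/T₁ = (P₂/P₁)^(1/4) = (23.0)^(1/4) = 2.18994.
T₂ = 1291 × 2.18994 = 2827 K.

T₂ ≈ 2827 K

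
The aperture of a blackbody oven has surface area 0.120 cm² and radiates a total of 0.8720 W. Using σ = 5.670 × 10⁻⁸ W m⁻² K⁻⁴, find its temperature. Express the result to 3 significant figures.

T ≈ 1.06×10³ K

Area A = 0.120 cm² = 1.20×10⁻⁵ m².
P = σAT⁴ ⇒ T = (P/(σA))^(1/4) = (0.8720/(5.670×10⁻⁸×1.20×10⁻⁵))^(1/4) = 1.06×10³ K.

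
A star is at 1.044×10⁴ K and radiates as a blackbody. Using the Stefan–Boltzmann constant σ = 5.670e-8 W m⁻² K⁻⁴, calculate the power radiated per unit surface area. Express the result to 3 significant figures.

Stefan–Boltzmann: I = σT⁴ = 5.670×10⁻⁸ × (1.044×10⁴)⁴ = 6.74×10⁸ W/m².

I ≈ 6.74×10⁸ W/m²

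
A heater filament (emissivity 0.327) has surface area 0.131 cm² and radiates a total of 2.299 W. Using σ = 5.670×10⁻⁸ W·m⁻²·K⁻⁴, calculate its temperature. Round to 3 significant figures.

T ≈ 1.75×10³ K

Area A = 0.131 cm² = 1.31×10⁻⁵ m².
P = εσAT⁴ ⇒ T = (P/(εσA))^(1/4) = (2.299/(0.327×5.670×10⁻⁸×1.31×10⁻⁵))^(1/4) = 1.75×10³ K.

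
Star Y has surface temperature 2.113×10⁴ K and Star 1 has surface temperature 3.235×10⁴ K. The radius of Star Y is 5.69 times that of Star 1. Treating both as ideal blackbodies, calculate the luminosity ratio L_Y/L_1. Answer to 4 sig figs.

L_Y/L_1 ≈ 5.893

L ∝ R²T⁴, so L_Y/L_1 = (R_Y/R_1)²(T_Y/T_1)⁴ = (5.69)² × (2.113×10⁴/3.235×10⁴)⁴ = 32.3761 × 0.182012 = 5.893.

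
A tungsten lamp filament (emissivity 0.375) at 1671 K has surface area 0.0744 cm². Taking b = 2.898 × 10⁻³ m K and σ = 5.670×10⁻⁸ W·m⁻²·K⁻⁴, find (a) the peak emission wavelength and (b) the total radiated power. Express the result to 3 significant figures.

λ_max ≈ 1.73 μm; P ≈ 1.23 W

(a) λ_max = b/T = 2.898×10⁻³/1671 = 1.734×10⁻⁶ m = 1.73 μm.
Area A = 0.0744 cm² = 7.44×10⁻⁶ m².
(b) P = εσAT⁴ = 0.375×5.670×10⁻⁸×7.44×10⁻⁶×(1671)⁴ = 1.23 W.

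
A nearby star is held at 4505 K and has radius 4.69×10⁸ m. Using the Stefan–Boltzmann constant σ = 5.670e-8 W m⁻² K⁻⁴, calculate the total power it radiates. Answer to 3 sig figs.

P ≈ 6.46×10²⁵ W

Surface area A = 4πR² = 4π(4.69×10⁸ m)² = 2.76411×10¹⁸ m².
P = σAT⁴ = 5.670×10⁻⁸ × 2.76411×10¹⁸ × (4505)⁴ = 6.46×10²⁵ W.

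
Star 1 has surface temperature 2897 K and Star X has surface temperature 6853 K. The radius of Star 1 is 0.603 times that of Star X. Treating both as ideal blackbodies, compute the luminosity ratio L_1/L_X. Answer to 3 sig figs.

L_1/L_X ≈ 0.0116

L ∝ R²T⁴, so L_1/L_X = (R_1/R_X)²(T_1/T_X)⁴ = (0.603)² × (2897/6853)⁴ = 0.363609 × 0.0319353 = 0.0116.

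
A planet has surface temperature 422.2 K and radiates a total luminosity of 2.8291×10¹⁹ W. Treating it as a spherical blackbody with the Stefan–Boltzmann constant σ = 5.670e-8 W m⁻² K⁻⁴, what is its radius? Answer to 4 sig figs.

R ≈ 3.535×10⁷ m

L = 4πR²σT⁴ ⇒ R = √(L/(4πσT⁴)).
σT⁴ = 1801.59 W/m², so R = √(2.8291×10¹⁹/(4π×1801.59)) = 3.535×10⁷ m.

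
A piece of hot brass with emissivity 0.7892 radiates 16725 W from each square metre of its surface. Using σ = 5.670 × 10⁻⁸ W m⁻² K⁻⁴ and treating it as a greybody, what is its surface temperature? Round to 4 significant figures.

I = εσT⁴, so T = (I/εσ)^(1/4) = (16725/(0.7892×5.670×10⁻⁸))^(1/4) = 781.9 K.

T ≈ 781.9 K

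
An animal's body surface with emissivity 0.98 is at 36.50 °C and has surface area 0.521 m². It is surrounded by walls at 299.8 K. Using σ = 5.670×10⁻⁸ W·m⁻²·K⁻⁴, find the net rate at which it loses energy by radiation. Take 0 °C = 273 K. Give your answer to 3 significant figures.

T = 36.50 °C + 273 = 309.50 K.
Area A = 0.521 m².
Net radiated power P_net = εσA(T⁴ − T₀⁴) = 0.98×5.670×10⁻⁸×0.521×(309.50⁴ − 299.8⁴).
T⁴ − T₀⁴ = 9.17577×10⁹ − 8.07842×10⁹ = 1.09735×10⁹ K⁴, so P_net = 31.8 W.

Net loss ≈ 31.8 W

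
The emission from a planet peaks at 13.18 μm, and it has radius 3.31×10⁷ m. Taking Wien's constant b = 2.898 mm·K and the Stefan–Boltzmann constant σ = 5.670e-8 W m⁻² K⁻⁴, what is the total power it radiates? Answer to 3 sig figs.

Wien's law: T = b/λ_max = 2.898×10⁻³/1.318×10⁻⁵ = 219.879 K.
Surface area A = 4πR² = 4π(3.31×10⁷ m)² = 1.37678×10¹⁶ m².
Then P = σAT⁴ = 5.670×10⁻⁸×1.37678×10¹⁶×(219.879)⁴ = 1.82×10¹⁸ W.

P ≈ 1.82×10¹⁸ W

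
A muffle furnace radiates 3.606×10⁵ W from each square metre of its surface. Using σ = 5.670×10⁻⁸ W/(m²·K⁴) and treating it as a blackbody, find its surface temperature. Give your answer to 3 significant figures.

T ≈ 1.59×10³ K

I = σT⁴, so T = (I/σ)^(1/4) = (3.606×10⁵/(5.670×10⁻⁸))^(1/4) = 1.59×10³ K.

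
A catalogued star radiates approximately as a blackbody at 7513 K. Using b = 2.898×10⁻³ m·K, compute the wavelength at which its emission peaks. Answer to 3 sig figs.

λ_max ≈ 0.386 μm

Wien's displacement law: λ_max = b/T = (2.898×10⁻³ m·K)/(7513 K) = 3.857×10⁻⁷ m.
That is 0.386 μm, in the visible range.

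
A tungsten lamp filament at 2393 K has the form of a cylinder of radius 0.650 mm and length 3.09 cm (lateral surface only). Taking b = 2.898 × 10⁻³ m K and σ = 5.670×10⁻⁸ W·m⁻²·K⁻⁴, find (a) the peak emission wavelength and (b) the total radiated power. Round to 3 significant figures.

(a) λ_max = b/T = 2.898×10⁻³/2393 = 1.211×10⁻⁶ m = 1.21×10³ nm.
Lateral area A = 2πrL = 2π×6.50×10⁻⁴×0.0309 = 1.26198×10⁻⁴ m².
(b) P = σAT⁴ = 5.670×10⁻⁸×1.26198×10⁻⁴×(2393)⁴ = 235 W.

λ_max ≈ 1.21×10³ nm; P ≈ 235 W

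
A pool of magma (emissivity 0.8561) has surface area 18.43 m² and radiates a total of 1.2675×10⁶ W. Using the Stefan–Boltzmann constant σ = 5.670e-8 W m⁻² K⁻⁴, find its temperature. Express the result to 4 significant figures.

T ≈ 1091 K

Area A = 18.43 m².
P = εσAT⁴ ⇒ T = (P/(εσA))^(1/4) = (1.2675×10⁶/(0.8561×5.670×10⁻⁸×18.43))^(1/4) = 1091 K.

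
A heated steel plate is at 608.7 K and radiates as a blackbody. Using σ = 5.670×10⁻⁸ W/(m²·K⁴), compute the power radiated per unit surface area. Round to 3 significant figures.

I ≈ 7.78×10³ W/m²

Stefan–Boltzmann: I = σT⁴ = 5.670×10⁻⁸ × (608.7)⁴ = 7.78×10³ W/m².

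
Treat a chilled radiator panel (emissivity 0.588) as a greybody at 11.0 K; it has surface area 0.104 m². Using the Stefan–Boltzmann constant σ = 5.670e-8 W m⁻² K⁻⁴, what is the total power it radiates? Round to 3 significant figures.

Area A = 0.104 m².
P = εσAT⁴ = 0.588 × 5.670×10⁻⁸ × 0.104 × (11.0)⁴ = 5.08×10⁻⁵ W.

P ≈ 5.08×10⁻⁵ W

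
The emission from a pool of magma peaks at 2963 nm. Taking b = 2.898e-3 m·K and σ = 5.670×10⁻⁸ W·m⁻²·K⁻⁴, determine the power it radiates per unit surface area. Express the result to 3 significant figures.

I ≈ 5.19×10⁴ W/m²

Wien's law: T = b/λ_max = 2.898×10⁻³/2.963×10⁻⁶ = 978.063 K.
Then I = σT⁴ = 5.670×10⁻⁸×(978.063)⁴ = 5.19×10⁴ W/m².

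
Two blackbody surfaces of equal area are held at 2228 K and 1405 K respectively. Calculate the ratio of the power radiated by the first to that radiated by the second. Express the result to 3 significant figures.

P₁/P₂ ≈ 6.32

With equal areas, P₁/P₂ = (T₁/T₂)⁴ = (2228/1405)⁴ = 6.32.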